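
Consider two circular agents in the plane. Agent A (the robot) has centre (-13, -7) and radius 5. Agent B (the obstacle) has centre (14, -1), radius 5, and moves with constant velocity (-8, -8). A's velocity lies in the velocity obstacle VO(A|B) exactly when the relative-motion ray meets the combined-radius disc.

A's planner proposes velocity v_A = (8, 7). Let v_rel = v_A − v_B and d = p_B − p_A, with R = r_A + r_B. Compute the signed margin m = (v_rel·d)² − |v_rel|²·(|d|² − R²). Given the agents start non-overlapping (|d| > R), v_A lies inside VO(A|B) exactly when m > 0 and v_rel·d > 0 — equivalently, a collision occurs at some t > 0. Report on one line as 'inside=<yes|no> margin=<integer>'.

d = (27, 6),  |d|² = 765;  R = 5+5 = 10,  c = 765−10² = 665
v_rel = (16, 15),  |v_rel|² = 481;  v_rel·d = (16)·(27) + (15)·(6) = 522
481·t² − 1044·t + 665 = 0  ⇒  m = 522² − 481·665 = -47381
m = -47381 < 0,  v_rel·d = 522 > 0  ⇒  outside

inside=no margin=-47381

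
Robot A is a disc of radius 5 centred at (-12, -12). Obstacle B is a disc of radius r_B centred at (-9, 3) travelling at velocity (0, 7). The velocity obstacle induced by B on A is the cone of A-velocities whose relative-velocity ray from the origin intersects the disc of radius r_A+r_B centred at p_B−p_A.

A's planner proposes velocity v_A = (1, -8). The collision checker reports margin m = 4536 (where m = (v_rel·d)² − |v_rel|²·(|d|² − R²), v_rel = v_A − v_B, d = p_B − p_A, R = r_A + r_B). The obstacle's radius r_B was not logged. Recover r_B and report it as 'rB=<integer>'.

m = 4536
d = (3, 15);  v_rel = (1, -15),  |v_rel|² = 226
v_rel×d = (1)·(15) − (-15)·(3) = 60
since m = R²·226 − 60²:  R² = (3600 + 4536) / 226 = 36
R = √36 = 6  ⇒  r_B = 6 − 5 = 1

rB=1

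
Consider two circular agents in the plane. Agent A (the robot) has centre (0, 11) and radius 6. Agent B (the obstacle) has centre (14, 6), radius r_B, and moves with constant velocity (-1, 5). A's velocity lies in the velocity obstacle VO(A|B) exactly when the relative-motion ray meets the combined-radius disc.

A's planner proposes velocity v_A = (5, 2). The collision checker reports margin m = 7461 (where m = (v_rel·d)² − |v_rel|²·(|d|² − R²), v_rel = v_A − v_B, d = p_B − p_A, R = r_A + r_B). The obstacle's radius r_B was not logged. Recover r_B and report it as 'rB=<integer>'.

m = 7461
d = (14, -5);  v_rel = (6, -3),  |v_rel|² = 45
v_rel×d = (6)·(-5) − (-3)·(14) = 12
since m = R²·45 − 12²:  R² = (144 + 7461) / 45 = 169
R = √169 = 13  ⇒  r_B = 13 − 6 = 7

rB=7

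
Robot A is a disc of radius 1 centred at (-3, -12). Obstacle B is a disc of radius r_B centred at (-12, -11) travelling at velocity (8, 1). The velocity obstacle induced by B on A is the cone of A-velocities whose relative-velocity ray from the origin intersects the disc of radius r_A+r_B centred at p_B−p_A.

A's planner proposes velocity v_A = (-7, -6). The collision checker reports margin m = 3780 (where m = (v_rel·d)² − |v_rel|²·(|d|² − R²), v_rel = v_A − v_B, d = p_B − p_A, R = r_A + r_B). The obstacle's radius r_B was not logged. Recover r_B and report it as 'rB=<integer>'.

m = 3780
d = (-9, 1);  v_rel = (-15, -7),  |v_rel|² = 274
v_rel×d = (-15)·(1) − (-7)·(-9) = -78
since m = R²·274 − (-78)²:  R² = (6084 + 3780) / 274 = 36
R = √36 = 6  ⇒  r_B = 6 − 1 = 5

rB=5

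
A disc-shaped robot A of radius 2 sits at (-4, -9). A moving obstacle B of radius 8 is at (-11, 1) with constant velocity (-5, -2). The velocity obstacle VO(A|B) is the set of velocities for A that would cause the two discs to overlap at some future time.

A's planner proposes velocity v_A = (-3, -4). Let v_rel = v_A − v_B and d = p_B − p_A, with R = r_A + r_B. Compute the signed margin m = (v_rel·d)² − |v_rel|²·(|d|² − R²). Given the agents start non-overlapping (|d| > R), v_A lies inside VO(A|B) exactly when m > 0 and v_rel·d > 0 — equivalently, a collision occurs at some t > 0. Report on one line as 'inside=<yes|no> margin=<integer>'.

d = (-7, 10),  |d|² = 149;  R = 2+8 = 10,  c = 149−10² = 49
v_rel = (2, -2),  |v_rel|² = 8;  v_rel·d = (2)·(-7) + (-2)·(10) = -34
8·t² + 68·t + 49 = 0  ⇒  m = (-34)² − 8·49 = 764
m = 764 > 0,  v_rel·d = -34 < 0  ⇒  outside

inside=no margin=764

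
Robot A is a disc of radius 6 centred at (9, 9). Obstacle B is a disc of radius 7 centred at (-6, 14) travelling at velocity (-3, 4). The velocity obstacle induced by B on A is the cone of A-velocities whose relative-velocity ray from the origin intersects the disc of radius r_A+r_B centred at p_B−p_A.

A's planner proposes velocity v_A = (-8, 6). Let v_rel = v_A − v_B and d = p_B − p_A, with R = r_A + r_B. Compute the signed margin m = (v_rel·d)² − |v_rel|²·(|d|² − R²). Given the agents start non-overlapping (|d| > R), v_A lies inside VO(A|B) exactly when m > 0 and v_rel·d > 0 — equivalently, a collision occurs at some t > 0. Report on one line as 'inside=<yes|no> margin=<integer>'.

d = (-15, 5),  |d|² = 250;  R = 6+7 = 13,  c = 250−13² = 81
v_rel = (-5, 2),  |v_rel|² = 29;  v_rel·d = (-5)·(-15) + (2)·(5) = 85
29·t² − 170·t + 81 = 0  ⇒  m = 85² − 29·81 = 4876
m = 4876 > 0,  v_rel·d = 85 > 0  ⇒  inside

inside=yes margin=4876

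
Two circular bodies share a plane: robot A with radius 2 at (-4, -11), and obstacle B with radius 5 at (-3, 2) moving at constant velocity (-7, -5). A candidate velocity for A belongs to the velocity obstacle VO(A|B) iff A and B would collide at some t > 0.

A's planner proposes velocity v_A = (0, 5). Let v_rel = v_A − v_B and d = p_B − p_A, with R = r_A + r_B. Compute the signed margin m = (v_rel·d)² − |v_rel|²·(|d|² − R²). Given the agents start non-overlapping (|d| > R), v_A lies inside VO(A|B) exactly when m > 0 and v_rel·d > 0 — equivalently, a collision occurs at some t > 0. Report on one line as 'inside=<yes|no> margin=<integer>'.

d = (1, 13),  |d|² = 170;  R = 2+5 = 7,  c = 170−7² = 121
v_rel = (7, 10),  |v_rel|² = 149;  v_rel·d = (7)·(1) + (10)·(13) = 137
149·t² − 274·t + 121 = 0  ⇒  m = 137² − 149·121 = 740
m = 740 > 0,  v_rel·d = 137 > 0  ⇒  inside

inside=yes margin=740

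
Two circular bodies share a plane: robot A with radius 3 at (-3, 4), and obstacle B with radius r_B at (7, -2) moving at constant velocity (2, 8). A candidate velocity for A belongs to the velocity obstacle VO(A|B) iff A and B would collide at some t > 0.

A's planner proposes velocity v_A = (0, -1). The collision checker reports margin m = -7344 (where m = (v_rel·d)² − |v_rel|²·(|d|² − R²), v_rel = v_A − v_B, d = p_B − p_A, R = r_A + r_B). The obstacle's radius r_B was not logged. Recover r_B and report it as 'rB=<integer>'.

m = -7344
d = (10, -6);  v_rel = (-2, -9),  |v_rel|² = 85
v_rel×d = (-2)·(-6) − (-9)·(10) = 102
since m = R²·85 − 102²:  R² = (10404 + -7344) / 85 = 36
R = √36 = 6  ⇒  r_B = 6 − 3 = 3

rB=3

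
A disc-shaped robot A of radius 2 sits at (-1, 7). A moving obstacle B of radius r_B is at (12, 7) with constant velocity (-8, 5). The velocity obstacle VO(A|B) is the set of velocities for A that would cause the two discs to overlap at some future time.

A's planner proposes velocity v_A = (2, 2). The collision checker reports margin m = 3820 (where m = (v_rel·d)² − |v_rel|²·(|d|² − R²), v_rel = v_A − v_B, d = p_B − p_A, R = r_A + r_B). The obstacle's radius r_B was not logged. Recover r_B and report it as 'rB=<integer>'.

m = 3820
d = (13, 0);  v_rel = (10, -3),  |v_rel|² = 109
v_rel×d = (10)·(0) − (-3)·(13) = 39
since m = R²·109 − 39²:  R² = (1521 + 3820) / 109 = 49
R = √49 = 7  ⇒  r_B = 7 − 2 = 5

rB=5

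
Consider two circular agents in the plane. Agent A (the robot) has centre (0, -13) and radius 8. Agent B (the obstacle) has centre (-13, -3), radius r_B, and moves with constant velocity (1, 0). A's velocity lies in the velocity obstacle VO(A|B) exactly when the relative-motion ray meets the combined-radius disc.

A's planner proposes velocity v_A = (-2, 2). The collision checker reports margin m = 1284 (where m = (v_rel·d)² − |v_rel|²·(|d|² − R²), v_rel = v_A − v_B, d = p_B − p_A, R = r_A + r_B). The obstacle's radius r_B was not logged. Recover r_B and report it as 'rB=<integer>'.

m = 1284
d = (-13, 10);  v_rel = (-3, 2),  |v_rel|² = 13
v_rel×d = (-3)·(10) − (2)·(-13) = -4
since m = R²·13 − (-4)²:  R² = (16 + 1284) / 13 = 100
R = √100 = 10  ⇒  r_B = 10 − 8 = 2

rB=2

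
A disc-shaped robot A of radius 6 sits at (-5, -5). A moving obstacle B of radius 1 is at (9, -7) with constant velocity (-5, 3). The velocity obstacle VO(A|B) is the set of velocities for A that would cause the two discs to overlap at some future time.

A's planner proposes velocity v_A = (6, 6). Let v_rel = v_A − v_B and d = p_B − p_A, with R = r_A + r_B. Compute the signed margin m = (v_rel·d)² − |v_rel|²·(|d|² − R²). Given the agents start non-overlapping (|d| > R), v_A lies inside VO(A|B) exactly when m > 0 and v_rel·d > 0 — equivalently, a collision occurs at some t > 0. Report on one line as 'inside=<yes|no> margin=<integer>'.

d = (14, -2),  |d|² = 200;  R = 6+1 = 7,  c = 200−7² = 151
v_rel = (11, 3),  |v_rel|² = 130;  v_rel·d = (11)·(14) + (3)·(-2) = 148
130·t² − 296·t + 151 = 0  ⇒  m = 148² − 130·151 = 2274
m = 2274 > 0,  v_rel·d = 148 > 0  ⇒  inside

inside=yes margin=2274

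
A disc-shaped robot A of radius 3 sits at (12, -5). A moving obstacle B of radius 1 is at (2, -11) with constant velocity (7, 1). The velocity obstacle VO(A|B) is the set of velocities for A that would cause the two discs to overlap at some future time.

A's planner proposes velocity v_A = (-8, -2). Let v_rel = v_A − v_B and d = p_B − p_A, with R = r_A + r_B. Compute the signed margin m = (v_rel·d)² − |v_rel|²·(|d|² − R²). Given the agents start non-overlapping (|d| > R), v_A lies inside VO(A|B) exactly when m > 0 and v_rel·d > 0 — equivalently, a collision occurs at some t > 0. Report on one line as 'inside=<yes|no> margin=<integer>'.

d = (-10, -6),  |d|² = 136;  R = 3+1 = 4,  c = 136−4² = 120
v_rel = (-15, -3),  |v_rel|² = 234;  v_rel·d = (-15)·(-10) + (-3)·(-6) = 168
234·t² − 336·t + 120 = 0  ⇒  m = 168² − 234·120 = 144
m = 144 > 0,  v_rel·d = 168 > 0  ⇒  inside

inside=yes margin=144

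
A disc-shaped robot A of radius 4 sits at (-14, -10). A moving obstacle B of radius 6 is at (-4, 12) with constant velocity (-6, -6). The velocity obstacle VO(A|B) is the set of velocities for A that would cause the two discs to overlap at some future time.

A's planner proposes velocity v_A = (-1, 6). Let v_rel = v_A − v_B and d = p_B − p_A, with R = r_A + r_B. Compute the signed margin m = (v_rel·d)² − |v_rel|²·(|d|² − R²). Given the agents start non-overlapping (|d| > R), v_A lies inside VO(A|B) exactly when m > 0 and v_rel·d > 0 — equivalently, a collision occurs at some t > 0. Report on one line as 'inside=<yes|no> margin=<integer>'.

d = (10, 22),  |d|² = 584;  R = 4+6 = 10,  c = 584−10² = 484
v_rel = (5, 12),  |v_rel|² = 169;  v_rel·d = (5)·(10) + (12)·(22) = 314
169·t² − 628·t + 484 = 0  ⇒  m = 314² − 169·484 = 16800
m = 16800 > 0,  v_rel·d = 314 > 0  ⇒  inside

inside=yes margin=16800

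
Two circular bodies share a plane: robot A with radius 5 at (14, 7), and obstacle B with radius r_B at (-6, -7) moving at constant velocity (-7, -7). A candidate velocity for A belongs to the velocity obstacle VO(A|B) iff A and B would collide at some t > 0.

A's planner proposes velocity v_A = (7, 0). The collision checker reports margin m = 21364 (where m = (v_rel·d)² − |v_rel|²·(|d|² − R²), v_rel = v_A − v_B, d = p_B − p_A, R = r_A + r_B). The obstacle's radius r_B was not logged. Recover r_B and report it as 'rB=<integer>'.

m = 21364
d = (-20, -14);  v_rel = (14, 7),  |v_rel|² = 245
v_rel×d = (14)·(-14) − (7)·(-20) = -56
since m = R²·245 − (-56)²:  R² = (3136 + 21364) / 245 = 100
R = √100 = 10  ⇒  r_B = 10 − 5 = 5

rB=5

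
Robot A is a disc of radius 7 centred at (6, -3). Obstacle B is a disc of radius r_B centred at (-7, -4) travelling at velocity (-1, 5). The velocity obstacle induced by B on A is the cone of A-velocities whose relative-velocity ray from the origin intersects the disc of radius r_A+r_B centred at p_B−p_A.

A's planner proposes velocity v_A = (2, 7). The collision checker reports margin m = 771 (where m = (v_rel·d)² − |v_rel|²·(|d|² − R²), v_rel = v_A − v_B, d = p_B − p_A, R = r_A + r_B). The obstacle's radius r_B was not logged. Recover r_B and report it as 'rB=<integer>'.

m = 771
d = (-13, -1);  v_rel = (3, 2),  |v_rel|² = 13
v_rel×d = (3)·(-1) − (2)·(-13) = 23
since m = R²·13 − 23²:  R² = (529 + 771) / 13 = 100
R = √100 = 10  ⇒  r_B = 10 − 7 = 3

rB=3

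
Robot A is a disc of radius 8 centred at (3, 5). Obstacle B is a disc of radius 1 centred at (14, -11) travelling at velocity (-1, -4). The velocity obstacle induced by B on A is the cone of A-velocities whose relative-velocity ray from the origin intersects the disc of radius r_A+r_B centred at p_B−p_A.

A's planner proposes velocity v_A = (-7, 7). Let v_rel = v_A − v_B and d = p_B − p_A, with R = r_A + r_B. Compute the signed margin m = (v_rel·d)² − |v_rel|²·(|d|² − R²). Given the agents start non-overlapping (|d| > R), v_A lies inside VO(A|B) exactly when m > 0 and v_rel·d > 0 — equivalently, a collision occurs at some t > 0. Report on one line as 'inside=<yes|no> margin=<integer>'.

d = (11, -16),  |d|² = 377;  R = 8+1 = 9,  c = 377−9² = 296
v_rel = (-6, 11),  |v_rel|² = 157;  v_rel·d = (-6)·(11) + (11)·(-16) = -242
157·t² + 484·t + 296 = 0  ⇒  m = (-242)² − 157·296 = 12092
m = 12092 > 0,  v_rel·d = -242 < 0  ⇒  outside

inside=no margin=12092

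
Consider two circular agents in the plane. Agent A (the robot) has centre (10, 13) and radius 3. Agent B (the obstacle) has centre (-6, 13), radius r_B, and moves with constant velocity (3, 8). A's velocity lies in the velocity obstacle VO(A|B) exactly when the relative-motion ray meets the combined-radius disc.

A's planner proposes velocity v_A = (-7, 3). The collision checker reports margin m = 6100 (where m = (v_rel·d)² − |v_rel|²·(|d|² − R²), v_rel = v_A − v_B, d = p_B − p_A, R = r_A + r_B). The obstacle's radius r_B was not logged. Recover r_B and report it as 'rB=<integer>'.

m = 6100
d = (-16, 0);  v_rel = (-10, -5),  |v_rel|² = 125
v_rel×d = (-10)·(0) − (-5)·(-16) = -80
since m = R²·125 − (-80)²:  R² = (6400 + 6100) / 125 = 100
R = √100 = 10  ⇒  r_B = 10 − 3 = 7

rB=7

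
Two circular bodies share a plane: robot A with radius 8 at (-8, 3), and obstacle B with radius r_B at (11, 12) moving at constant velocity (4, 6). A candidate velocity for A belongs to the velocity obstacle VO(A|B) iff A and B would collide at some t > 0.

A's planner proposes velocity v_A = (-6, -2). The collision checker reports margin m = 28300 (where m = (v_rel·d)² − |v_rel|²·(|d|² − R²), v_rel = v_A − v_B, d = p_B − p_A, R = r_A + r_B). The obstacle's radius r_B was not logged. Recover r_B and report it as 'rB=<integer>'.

m = 28300
d = (19, 9);  v_rel = (-10, -8),  |v_rel|² = 164
v_rel×d = (-10)·(9) − (-8)·(19) = 62
since m = R²·164 − 62²:  R² = (3844 + 28300) / 164 = 196
R = √196 = 14  ⇒  r_B = 14 − 8 = 6

rB=6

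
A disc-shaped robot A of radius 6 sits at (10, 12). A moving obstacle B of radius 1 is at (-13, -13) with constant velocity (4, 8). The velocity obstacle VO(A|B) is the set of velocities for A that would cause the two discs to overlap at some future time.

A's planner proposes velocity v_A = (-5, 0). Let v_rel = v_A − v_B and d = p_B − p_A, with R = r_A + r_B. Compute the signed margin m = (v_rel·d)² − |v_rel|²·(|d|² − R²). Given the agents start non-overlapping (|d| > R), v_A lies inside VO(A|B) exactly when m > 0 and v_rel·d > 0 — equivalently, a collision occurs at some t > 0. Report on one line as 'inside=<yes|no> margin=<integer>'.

d = (-23, -25),  |d|² = 1154;  R = 6+1 = 7,  c = 1154−7² = 1105
v_rel = (-9, -8),  |v_rel|² = 145;  v_rel·d = (-9)·(-23) + (-8)·(-25) = 407
145·t² − 814·t + 1105 = 0  ⇒  m = 407² − 145·1105 = 5424
m = 5424 > 0,  v_rel·d = 407 > 0  ⇒  inside

inside=yes margin=5424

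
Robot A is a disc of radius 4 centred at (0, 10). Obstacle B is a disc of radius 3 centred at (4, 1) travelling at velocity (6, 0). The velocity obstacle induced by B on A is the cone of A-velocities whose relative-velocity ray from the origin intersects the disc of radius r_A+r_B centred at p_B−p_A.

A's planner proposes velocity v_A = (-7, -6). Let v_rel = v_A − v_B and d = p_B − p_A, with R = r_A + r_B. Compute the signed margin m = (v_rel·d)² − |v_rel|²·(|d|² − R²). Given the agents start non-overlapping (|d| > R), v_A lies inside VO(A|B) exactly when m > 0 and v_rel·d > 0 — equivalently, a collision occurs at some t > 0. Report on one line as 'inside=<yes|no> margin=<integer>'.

d = (4, -9),  |d|² = 97;  R = 4+3 = 7,  c = 97−7² = 48
v_rel = (-13, -6),  |v_rel|² = 205;  v_rel·d = (-13)·(4) + (-6)·(-9) = 2
205·t² − 4·t + 48 = 0  ⇒  m = 2² − 205·48 = -9836
m = -9836 < 0,  v_rel·d = 2 > 0  ⇒  outside

inside=no margin=-9836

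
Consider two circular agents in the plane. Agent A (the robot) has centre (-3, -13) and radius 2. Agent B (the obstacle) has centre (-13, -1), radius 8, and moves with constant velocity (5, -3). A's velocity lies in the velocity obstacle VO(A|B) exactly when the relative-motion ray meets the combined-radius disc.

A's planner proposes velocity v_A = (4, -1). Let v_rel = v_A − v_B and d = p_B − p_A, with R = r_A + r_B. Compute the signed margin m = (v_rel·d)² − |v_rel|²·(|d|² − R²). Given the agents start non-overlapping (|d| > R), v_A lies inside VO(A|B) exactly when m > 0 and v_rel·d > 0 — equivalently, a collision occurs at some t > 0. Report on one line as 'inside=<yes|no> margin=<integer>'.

d = (-10, 12),  |d|² = 244;  R = 2+8 = 10,  c = 244−10² = 144
v_rel = (-1, 2),  |v_rel|² = 5;  v_rel·d = (-1)·(-10) + (2)·(12) = 34
5·t² − 68·t + 144 = 0  ⇒  m = 34² − 5·144 = 436
m = 436 > 0,  v_rel·d = 34 > 0  ⇒  inside

inside=yes margin=436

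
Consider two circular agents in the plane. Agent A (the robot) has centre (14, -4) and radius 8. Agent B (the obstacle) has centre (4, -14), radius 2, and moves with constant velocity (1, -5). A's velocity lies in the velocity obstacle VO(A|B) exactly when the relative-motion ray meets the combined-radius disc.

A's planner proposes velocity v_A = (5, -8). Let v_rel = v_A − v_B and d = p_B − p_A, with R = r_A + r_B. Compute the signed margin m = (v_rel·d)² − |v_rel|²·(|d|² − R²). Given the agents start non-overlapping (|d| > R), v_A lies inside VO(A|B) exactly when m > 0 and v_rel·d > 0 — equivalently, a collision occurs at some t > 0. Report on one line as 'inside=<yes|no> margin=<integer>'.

d = (-10, -10),  |d|² = 200;  R = 8+2 = 10,  c = 200−10² = 100
v_rel = (4, -3),  |v_rel|² = 25;  v_rel·d = (4)·(-10) + (-3)·(-10) = -10
25·t² + 20·t + 100 = 0  ⇒  m = (-10)² − 25·100 = -2400
m = -2400 < 0,  v_rel·d = -10 < 0  ⇒  outside

inside=no margin=-2400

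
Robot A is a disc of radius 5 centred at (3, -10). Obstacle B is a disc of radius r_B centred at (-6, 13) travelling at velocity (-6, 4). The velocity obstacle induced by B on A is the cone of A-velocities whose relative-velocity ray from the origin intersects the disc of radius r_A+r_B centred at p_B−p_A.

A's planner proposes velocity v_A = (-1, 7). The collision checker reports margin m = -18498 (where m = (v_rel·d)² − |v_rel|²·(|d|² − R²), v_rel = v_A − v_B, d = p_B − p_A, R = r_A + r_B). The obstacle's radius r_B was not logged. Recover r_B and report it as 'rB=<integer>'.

m = -18498
d = (-9, 23);  v_rel = (5, 3),  |v_rel|² = 34
v_rel×d = (5)·(23) − (3)·(-9) = 142
since m = R²·34 − 142²:  R² = (20164 + -18498) / 34 = 49
R = √49 = 7  ⇒  r_B = 7 − 5 = 2

rB=2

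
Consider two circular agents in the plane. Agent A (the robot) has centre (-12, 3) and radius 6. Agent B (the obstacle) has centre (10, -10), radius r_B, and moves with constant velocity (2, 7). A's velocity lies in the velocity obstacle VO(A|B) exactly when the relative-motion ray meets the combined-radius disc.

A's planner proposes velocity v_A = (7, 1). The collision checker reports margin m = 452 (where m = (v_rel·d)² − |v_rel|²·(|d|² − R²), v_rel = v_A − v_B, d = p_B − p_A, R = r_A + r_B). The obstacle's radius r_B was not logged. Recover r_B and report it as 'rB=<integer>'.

m = 452
d = (22, -13);  v_rel = (5, -6),  |v_rel|² = 61
v_rel×d = (5)·(-13) − (-6)·(22) = 67
since m = R²·61 − 67²:  R² = (4489 + 452) / 61 = 81
R = √81 = 9  ⇒  r_B = 9 − 6 = 3

rB=3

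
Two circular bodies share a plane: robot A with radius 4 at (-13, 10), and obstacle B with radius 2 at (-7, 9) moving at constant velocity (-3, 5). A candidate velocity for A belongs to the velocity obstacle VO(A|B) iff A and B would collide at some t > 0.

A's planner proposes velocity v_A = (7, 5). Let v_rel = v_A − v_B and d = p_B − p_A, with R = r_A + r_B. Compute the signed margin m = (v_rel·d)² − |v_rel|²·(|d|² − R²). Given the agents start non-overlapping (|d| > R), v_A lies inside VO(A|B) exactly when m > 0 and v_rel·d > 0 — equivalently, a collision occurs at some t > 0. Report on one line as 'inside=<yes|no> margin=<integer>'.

d = (6, -1),  |d|² = 37;  R = 4+2 = 6,  c = 37−6² = 1
v_rel = (10, 0),  |v_rel|² = 100;  v_rel·d = (10)·(6) + (0)·(-1) = 60
100·t² − 120·t + 1 = 0  ⇒  m = 60² − 100·1 = 3500
m = 3500 > 0,  v_rel·d = 60 > 0  ⇒  inside

inside=yes margin=3500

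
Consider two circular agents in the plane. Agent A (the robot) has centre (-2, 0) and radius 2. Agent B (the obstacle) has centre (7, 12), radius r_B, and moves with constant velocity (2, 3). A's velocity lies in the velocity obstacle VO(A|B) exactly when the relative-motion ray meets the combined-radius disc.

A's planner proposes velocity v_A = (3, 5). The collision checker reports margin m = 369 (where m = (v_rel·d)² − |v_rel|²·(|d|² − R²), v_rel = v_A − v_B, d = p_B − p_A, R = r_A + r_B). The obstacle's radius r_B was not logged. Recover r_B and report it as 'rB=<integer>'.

m = 369
d = (9, 12);  v_rel = (1, 2),  |v_rel|² = 5
v_rel×d = (1)·(12) − (2)·(9) = -6
since m = R²·5 − (-6)²:  R² = (36 + 369) / 5 = 81
R = √81 = 9  ⇒  r_B = 9 − 2 = 7

rB=7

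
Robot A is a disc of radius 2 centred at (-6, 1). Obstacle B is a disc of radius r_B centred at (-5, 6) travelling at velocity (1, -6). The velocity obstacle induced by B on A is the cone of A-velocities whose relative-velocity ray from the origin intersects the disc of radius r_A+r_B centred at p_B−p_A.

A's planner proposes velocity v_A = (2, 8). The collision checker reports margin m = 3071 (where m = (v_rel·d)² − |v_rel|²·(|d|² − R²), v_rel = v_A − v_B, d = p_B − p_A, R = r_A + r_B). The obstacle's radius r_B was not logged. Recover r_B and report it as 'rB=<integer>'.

m = 3071
d = (1, 5);  v_rel = (1, 14),  |v_rel|² = 197
v_rel×d = (1)·(5) − (14)·(1) = -9
since m = R²·197 − (-9)²:  R² = (81 + 3071) / 197 = 16
R = √16 = 4  ⇒  r_B = 4 − 2 = 2

rB=2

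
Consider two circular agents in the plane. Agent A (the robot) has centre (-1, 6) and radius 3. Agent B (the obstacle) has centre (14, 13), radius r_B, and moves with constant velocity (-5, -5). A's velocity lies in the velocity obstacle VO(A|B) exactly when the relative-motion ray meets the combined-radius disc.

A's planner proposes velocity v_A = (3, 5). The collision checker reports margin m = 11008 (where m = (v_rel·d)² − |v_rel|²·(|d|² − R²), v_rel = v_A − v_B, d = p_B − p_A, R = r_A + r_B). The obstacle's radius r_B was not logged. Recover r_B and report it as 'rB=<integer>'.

m = 11008
d = (15, 7);  v_rel = (8, 10),  |v_rel|² = 164
v_rel×d = (8)·(7) − (10)·(15) = -94
since m = R²·164 − (-94)²:  R² = (8836 + 11008) / 164 = 121
R = √121 = 11  ⇒  r_B = 11 − 3 = 8

rB=8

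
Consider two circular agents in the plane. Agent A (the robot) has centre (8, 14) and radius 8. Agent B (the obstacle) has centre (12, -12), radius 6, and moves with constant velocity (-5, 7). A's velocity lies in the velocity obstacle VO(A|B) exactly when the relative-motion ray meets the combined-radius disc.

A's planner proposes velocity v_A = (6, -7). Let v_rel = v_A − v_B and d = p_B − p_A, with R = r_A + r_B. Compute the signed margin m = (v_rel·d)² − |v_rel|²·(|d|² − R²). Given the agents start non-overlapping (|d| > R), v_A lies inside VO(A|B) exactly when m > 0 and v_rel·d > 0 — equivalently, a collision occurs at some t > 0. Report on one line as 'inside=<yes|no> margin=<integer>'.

d = (4, -26),  |d|² = 692;  R = 8+6 = 14,  c = 692−14² = 496
v_rel = (11, -14),  |v_rel|² = 317;  v_rel·d = (11)·(4) + (-14)·(-26) = 408
317·t² − 816·t + 496 = 0  ⇒  m = 408² − 317·496 = 9232
m = 9232 > 0,  v_rel·d = 408 > 0  ⇒  inside

inside=yes margin=9232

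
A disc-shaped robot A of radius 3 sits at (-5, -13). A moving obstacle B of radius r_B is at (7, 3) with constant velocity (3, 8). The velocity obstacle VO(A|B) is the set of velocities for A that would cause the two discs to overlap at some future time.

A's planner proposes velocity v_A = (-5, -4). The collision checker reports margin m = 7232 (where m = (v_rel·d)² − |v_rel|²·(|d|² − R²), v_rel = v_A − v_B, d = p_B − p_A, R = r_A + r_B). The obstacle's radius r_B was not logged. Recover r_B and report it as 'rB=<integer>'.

m = 7232
d = (12, 16);  v_rel = (-8, -12),  |v_rel|² = 208
v_rel×d = (-8)·(16) − (-12)·(12) = 16
since m = R²·208 − 16²:  R² = (256 + 7232) / 208 = 36
R = √36 = 6  ⇒  r_B = 6 − 3 = 3

rB=3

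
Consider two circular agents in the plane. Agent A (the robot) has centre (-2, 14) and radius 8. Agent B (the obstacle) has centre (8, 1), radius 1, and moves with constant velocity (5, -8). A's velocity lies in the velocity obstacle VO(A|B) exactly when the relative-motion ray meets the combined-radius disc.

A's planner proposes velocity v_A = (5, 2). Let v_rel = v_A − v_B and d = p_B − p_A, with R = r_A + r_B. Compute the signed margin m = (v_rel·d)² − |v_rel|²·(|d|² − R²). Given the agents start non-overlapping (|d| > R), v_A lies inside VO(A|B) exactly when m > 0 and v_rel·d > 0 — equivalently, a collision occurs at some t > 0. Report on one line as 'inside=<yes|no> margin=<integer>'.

d = (10, -13),  |d|² = 269;  R = 8+1 = 9,  c = 269−9² = 188
v_rel = (0, 10),  |v_rel|² = 100;  v_rel·d = (0)·(10) + (10)·(-13) = -130
100·t² + 260·t + 188 = 0  ⇒  m = (-130)² − 100·188 = -1900
m = -1900 < 0,  v_rel·d = -130 < 0  ⇒  outside

inside=no margin=-1900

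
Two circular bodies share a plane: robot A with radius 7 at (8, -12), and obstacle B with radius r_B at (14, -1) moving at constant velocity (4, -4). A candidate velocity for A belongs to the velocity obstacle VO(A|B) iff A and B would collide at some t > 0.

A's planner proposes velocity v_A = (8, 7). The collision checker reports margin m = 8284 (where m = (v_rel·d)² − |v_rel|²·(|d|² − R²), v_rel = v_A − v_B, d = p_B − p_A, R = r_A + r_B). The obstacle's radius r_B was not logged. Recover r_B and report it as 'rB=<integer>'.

m = 8284
d = (6, 11);  v_rel = (4, 11),  |v_rel|² = 137
v_rel×d = (4)·(11) − (11)·(6) = -22
since m = R²·137 − (-22)²:  R² = (484 + 8284) / 137 = 64
R = √64 = 8  ⇒  r_B = 8 − 7 = 1

rB=1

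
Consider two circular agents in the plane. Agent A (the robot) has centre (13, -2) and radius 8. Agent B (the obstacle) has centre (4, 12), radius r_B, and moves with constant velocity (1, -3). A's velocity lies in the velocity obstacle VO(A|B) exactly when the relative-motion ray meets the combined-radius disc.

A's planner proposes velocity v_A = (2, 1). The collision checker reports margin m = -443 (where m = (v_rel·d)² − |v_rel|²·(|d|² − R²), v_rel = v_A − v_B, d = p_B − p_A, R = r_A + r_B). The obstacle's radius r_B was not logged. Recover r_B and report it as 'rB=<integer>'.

m = -443
d = (-9, 14);  v_rel = (1, 4),  |v_rel|² = 17
v_rel×d = (1)·(14) − (4)·(-9) = 50
since m = R²·17 − 50²:  R² = (2500 + -443) / 17 = 121
R = √121 = 11  ⇒  r_B = 11 − 8 = 3

rB=3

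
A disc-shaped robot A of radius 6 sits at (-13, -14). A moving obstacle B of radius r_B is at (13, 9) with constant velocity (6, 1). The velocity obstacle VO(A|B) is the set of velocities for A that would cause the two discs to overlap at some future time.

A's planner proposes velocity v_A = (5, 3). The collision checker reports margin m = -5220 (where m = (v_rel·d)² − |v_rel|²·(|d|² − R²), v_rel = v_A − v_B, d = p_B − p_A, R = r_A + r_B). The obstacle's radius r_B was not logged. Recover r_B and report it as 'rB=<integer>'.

m = -5220
d = (26, 23);  v_rel = (-1, 2),  |v_rel|² = 5
v_rel×d = (-1)·(23) − (2)·(26) = -75
since m = R²·5 − (-75)²:  R² = (5625 + -5220) / 5 = 81
R = √81 = 9  ⇒  r_B = 9 − 6 = 3

rB=3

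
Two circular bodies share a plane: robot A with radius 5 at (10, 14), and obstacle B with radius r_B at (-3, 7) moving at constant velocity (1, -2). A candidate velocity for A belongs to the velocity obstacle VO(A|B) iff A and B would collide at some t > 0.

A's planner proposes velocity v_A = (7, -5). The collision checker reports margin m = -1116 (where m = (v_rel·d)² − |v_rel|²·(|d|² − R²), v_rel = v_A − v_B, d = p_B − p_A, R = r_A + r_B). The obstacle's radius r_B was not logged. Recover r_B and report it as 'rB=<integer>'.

m = -1116
d = (-13, -7);  v_rel = (6, -3),  |v_rel|² = 45
v_rel×d = (6)·(-7) − (-3)·(-13) = -81
since m = R²·45 − (-81)²:  R² = (6561 + -1116) / 45 = 121
R = √121 = 11  ⇒  r_B = 11 − 5 = 6

rB=6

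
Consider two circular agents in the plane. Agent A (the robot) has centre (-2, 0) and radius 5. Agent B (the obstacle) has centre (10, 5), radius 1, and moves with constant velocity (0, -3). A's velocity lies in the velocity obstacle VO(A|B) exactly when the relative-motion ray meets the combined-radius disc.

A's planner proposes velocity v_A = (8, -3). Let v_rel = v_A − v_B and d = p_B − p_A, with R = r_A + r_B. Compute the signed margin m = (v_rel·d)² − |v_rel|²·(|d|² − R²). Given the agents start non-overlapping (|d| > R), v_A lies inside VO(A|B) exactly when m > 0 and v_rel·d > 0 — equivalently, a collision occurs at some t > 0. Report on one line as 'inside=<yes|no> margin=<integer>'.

d = (12, 5),  |d|² = 169;  R = 5+1 = 6,  c = 169−6² = 133
v_rel = (8, 0),  |v_rel|² = 64;  v_rel·d = (8)·(12) + (0)·(5) = 96
64·t² − 192·t + 133 = 0  ⇒  m = 96² − 64·133 = 704
m = 704 > 0,  v_rel·d = 96 > 0  ⇒  inside

inside=yes margin=704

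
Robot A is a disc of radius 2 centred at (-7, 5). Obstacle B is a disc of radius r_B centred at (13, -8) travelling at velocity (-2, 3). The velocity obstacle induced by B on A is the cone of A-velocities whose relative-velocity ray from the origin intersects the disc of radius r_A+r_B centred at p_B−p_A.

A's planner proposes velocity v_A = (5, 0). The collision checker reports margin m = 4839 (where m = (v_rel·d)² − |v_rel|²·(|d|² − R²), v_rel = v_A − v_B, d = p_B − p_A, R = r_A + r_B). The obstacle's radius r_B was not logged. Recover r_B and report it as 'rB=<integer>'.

m = 4839
d = (20, -13);  v_rel = (7, -3),  |v_rel|² = 58
v_rel×d = (7)·(-13) − (-3)·(20) = -31
since m = R²·58 − (-31)²:  R² = (961 + 4839) / 58 = 100
R = √100 = 10  ⇒  r_B = 10 − 2 = 8

rB=8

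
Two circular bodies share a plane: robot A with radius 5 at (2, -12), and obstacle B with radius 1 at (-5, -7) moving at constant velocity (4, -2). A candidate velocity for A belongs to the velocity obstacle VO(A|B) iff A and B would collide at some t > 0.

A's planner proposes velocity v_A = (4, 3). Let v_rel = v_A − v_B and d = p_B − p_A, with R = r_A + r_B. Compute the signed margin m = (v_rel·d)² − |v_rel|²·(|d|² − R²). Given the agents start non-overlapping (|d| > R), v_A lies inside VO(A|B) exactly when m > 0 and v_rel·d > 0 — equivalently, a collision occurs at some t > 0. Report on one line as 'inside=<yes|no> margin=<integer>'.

d = (-7, 5),  |d|² = 74;  R = 5+1 = 6,  c = 74−6² = 38
v_rel = (0, 5),  |v_rel|² = 25;  v_rel·d = (0)·(-7) + (5)·(5) = 25
25·t² − 50·t + 38 = 0  ⇒  m = 25² − 25·38 = -325
m = -325 < 0,  v_rel·d = 25 > 0  ⇒  outside

inside=no margin=-325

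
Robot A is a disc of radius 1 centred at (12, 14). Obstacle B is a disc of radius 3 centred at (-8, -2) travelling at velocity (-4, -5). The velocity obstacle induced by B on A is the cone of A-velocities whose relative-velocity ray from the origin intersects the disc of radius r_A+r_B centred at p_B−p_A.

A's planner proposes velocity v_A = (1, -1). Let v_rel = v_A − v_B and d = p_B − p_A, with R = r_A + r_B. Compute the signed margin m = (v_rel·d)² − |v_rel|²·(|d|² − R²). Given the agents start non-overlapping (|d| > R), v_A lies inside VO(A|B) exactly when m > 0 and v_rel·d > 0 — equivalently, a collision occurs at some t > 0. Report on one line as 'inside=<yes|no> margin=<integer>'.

d = (-20, -16),  |d|² = 656;  R = 1+3 = 4,  c = 656−4² = 640
v_rel = (5, 4),  |v_rel|² = 41;  v_rel·d = (5)·(-20) + (4)·(-16) = -164
41·t² + 328·t + 640 = 0  ⇒  m = (-164)² − 41·640 = 656
m = 656 > 0,  v_rel·d = -164 < 0  ⇒  outside

inside=no margin=656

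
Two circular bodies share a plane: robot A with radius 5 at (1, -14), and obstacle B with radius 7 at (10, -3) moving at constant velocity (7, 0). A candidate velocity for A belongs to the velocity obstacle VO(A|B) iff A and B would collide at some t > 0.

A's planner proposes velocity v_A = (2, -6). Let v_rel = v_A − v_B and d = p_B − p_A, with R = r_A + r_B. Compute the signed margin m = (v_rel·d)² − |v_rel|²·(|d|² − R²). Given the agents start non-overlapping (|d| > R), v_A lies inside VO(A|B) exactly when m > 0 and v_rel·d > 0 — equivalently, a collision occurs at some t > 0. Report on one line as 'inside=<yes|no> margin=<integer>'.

d = (9, 11),  |d|² = 202;  R = 5+7 = 12,  c = 202−12² = 58
v_rel = (-5, -6),  |v_rel|² = 61;  v_rel·d = (-5)·(9) + (-6)·(11) = -111
61·t² + 222·t + 58 = 0  ⇒  m = (-111)² − 61·58 = 8783
m = 8783 > 0,  v_rel·d = -111 < 0  ⇒  outside

inside=no margin=8783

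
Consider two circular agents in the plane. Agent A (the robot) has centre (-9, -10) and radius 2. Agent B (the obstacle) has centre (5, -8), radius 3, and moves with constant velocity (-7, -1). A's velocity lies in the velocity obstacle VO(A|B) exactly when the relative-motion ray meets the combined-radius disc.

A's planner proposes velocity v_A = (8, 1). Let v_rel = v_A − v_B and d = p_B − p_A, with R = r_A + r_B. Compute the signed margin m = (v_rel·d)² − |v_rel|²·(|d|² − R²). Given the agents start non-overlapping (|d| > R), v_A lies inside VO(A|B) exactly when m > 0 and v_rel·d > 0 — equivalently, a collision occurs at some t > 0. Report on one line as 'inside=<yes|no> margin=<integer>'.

d = (14, 2),  |d|² = 200;  R = 2+3 = 5,  c = 200−5² = 175
v_rel = (15, 2),  |v_rel|² = 229;  v_rel·d = (15)·(14) + (2)·(2) = 214
229·t² − 428·t + 175 = 0  ⇒  m = 214² − 229·175 = 5721
m = 5721 > 0,  v_rel·d = 214 > 0  ⇒  inside

inside=yes margin=5721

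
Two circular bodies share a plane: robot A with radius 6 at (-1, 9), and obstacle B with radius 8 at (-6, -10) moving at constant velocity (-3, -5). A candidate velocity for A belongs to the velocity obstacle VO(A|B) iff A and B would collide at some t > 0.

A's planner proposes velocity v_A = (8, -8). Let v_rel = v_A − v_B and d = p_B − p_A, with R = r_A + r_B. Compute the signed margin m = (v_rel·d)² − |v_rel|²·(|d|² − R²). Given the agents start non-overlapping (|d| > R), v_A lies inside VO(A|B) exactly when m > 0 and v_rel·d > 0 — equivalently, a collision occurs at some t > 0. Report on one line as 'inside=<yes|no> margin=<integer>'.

d = (-5, -19),  |d|² = 386;  R = 6+8 = 14,  c = 386−14² = 190
v_rel = (11, -3),  |v_rel|² = 130;  v_rel·d = (11)·(-5) + (-3)·(-19) = 2
130·t² − 4·t + 190 = 0  ⇒  m = 2² − 130·190 = -24696
m = -24696 < 0,  v_rel·d = 2 > 0  ⇒  outside

inside=no margin=-24696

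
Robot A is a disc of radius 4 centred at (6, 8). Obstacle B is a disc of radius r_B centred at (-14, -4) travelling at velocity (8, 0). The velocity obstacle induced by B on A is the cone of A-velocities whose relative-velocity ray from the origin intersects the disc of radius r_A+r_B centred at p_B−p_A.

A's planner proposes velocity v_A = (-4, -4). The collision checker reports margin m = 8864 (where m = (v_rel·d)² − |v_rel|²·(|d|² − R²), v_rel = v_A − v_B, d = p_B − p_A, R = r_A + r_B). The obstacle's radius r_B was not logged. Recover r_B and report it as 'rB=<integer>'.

m = 8864
d = (-20, -12);  v_rel = (-12, -4),  |v_rel|² = 160
v_rel×d = (-12)·(-12) − (-4)·(-20) = 64
since m = R²·160 − 64²:  R² = (4096 + 8864) / 160 = 81
R = √81 = 9  ⇒  r_B = 9 − 4 = 5

rB=5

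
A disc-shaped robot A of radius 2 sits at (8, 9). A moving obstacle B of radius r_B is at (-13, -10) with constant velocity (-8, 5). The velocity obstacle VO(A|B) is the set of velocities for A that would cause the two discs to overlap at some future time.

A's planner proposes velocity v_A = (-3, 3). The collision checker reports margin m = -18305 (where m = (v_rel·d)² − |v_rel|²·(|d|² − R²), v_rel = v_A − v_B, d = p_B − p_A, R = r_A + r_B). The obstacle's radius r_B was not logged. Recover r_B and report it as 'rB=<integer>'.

m = -18305
d = (-21, -19);  v_rel = (5, -2),  |v_rel|² = 29
v_rel×d = (5)·(-19) − (-2)·(-21) = -137
since m = R²·29 − (-137)²:  R² = (18769 + -18305) / 29 = 16
R = √16 = 4  ⇒  r_B = 4 − 2 = 2

rB=2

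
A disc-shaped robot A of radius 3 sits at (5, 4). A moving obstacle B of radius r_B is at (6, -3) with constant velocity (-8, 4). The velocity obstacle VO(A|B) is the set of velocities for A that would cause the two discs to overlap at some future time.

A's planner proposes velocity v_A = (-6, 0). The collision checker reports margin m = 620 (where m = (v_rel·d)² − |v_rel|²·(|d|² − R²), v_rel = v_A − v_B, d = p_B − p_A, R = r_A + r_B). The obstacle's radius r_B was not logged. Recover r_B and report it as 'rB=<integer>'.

m = 620
d = (1, -7);  v_rel = (2, -4),  |v_rel|² = 20
v_rel×d = (2)·(-7) − (-4)·(1) = -10
since m = R²·20 − (-10)²:  R² = (100 + 620) / 20 = 36
R = √36 = 6  ⇒  r_B = 6 − 3 = 3

rB=3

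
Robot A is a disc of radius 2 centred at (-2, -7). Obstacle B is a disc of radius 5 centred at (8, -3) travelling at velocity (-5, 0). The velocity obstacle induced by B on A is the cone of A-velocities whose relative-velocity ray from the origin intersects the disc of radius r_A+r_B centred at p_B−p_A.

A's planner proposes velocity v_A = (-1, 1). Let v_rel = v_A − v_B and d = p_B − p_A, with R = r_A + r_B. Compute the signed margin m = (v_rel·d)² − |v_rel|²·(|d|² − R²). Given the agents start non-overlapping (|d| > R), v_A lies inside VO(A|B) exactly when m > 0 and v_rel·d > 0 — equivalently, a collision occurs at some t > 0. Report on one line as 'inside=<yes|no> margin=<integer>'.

d = (10, 4),  |d|² = 116;  R = 2+5 = 7,  c = 116−7² = 67
v_rel = (4, 1),  |v_rel|² = 17;  v_rel·d = (4)·(10) + (1)·(4) = 44
17·t² − 88·t + 67 = 0  ⇒  m = 44² − 17·67 = 797
m = 797 > 0,  v_rel·d = 44 > 0  ⇒  inside

inside=yes margin=797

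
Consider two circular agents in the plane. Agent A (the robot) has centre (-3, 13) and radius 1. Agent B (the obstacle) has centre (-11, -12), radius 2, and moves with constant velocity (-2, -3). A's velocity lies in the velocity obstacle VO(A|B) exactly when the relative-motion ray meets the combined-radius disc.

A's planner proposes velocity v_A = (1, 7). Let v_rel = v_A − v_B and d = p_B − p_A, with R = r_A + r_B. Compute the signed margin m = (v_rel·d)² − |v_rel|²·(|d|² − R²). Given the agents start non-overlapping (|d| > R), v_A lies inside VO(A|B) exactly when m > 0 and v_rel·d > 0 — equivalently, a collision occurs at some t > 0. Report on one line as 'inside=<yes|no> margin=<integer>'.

d = (-8, -25),  |d|² = 689;  R = 1+2 = 3,  c = 689−3² = 680
v_rel = (3, 10),  |v_rel|² = 109;  v_rel·d = (3)·(-8) + (10)·(-25) = -274
109·t² + 548·t + 680 = 0  ⇒  m = (-274)² − 109·680 = 956
m = 956 > 0,  v_rel·d = -274 < 0  ⇒  outside

inside=no margin=956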